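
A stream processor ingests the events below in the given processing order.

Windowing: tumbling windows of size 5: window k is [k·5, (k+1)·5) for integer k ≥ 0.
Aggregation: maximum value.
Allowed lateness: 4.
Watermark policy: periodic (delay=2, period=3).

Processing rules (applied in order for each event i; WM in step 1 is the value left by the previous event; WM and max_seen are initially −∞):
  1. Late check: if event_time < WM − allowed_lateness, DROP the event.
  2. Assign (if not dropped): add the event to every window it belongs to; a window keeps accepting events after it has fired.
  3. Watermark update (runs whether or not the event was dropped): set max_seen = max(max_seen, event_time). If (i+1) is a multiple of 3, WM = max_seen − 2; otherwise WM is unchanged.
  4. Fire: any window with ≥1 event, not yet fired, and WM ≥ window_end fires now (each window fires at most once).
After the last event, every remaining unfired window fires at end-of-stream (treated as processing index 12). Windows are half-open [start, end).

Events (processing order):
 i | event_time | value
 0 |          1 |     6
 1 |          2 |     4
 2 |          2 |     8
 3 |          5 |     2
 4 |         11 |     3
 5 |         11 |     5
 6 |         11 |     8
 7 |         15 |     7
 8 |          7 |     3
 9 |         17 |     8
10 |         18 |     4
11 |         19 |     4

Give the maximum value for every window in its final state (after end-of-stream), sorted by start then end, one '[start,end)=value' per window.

[0,5)=8 [5,10)=3 [10,15)=8 [15,20)=8

i=0 t=1 v=6: → [0,5); WM=−∞
i=1 t=2 v=4: → [0,5); WM=−∞
i=2 t=2 v=8: → [0,5); WM=0
i=3 t=5 v=2: → [5,10); WM=0
i=4 t=11 v=3: → [10,15); WM=0
i=5 t=11 v=5: → [10,15); WM=9; [0,5) fires=8
i=6 t=11 v=8: → [10,15); WM=9
i=7 t=15 v=7: → [15,20); WM=9
i=8 t=7 v=3: → [5,10); WM=13; [5,10) fires=3
i=9 t=17 v=8: → [15,20); WM=13
i=10 t=18 v=4: → [15,20); WM=13
i=11 t=19 v=4: → [15,20); WM=17; [10,15) fires=8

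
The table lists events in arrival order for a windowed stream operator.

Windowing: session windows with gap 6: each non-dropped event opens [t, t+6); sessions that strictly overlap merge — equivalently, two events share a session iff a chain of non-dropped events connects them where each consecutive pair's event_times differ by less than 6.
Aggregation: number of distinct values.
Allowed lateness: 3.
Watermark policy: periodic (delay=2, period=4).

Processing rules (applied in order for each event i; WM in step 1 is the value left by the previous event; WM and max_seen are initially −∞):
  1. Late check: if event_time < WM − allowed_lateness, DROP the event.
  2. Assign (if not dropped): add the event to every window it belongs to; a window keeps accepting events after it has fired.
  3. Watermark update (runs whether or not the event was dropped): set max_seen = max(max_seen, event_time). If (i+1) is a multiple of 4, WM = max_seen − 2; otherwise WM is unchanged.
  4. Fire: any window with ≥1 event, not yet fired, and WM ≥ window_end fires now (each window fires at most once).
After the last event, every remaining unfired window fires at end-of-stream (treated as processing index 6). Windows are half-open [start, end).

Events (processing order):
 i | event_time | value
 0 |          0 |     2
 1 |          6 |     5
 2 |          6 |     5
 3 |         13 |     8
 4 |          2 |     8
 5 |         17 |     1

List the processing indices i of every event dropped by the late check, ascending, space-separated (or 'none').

4

i=0 t=0 v=2: → [0,6); WM=−∞
i=1 t=6 v=5: → [6,12); WM=−∞
i=2 t=6 v=5: → [6,12); WM=−∞
i=3 t=13 v=8: → [13,19); WM=11
i=4 t=2 v=8: DROP (t<11-3); WM=11
i=5 t=17 v=1: → [13,23); WM=11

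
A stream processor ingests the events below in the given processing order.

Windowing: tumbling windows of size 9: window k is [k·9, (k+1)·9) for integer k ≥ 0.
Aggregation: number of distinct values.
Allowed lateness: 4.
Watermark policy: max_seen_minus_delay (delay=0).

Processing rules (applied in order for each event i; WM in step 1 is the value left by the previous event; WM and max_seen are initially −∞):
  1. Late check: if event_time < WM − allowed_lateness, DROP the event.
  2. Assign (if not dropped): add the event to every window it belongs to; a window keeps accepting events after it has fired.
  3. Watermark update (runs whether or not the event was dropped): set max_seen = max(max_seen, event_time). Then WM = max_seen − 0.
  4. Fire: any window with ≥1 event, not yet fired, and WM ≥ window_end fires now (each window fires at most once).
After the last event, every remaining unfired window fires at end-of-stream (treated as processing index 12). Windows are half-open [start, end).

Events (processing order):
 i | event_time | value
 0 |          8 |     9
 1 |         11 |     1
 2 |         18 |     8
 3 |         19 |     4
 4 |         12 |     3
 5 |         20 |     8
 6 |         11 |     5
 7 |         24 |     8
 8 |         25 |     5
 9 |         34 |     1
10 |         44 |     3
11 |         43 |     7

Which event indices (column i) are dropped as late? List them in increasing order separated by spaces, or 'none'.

4 6

i=0 t=8 v=9: → [0,9); WM=8
i=1 t=11 v=1: → [9,18); WM=11; [0,9) fires=1
i=2 t=18 v=8: → [18,27); WM=18; [9,18) fires=1
i=3 t=19 v=4: → [18,27); WM=19
i=4 t=12 v=3: DROP (t<19-4); WM=19
i=5 t=20 v=8: → [18,27); WM=20
i=6 t=11 v=5: DROP (t<20-4); WM=20
i=7 t=24 v=8: → [18,27); WM=24
i=8 t=25 v=5: → [18,27); WM=25
i=9 t=34 v=1: → [27,36); WM=34; [18,27) fires=3
i=10 t=44 v=3: → [36,45); WM=44; [27,36) fires=1
i=11 t=43 v=7: → [36,45); WM=44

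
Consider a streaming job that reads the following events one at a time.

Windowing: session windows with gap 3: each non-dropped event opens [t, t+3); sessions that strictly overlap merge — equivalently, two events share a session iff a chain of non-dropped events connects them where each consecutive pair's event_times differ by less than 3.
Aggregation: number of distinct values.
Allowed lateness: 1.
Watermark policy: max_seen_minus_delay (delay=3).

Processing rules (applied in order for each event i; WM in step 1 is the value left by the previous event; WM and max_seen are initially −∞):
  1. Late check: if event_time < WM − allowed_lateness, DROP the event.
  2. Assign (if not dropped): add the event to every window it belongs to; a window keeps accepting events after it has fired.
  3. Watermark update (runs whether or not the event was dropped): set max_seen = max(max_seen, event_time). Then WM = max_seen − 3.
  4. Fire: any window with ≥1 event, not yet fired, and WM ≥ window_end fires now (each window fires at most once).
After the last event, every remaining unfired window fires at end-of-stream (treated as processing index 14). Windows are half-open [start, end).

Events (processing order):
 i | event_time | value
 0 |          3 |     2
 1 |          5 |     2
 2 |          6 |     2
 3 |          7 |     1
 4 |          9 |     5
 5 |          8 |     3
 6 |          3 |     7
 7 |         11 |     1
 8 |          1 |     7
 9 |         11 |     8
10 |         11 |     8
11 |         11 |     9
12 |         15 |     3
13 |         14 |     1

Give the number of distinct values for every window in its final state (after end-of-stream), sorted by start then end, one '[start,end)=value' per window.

i=0 t=3 v=2: → [3,6); WM=0
i=1 t=5 v=2: → [3,8); WM=2
i=2 t=6 v=2: → [3,9); WM=3
i=3 t=7 v=1: → [3,10); WM=4
i=4 t=9 v=5: → [3,12); WM=6
i=5 t=8 v=3: → [3,12); WM=6
i=6 t=3 v=7: DROP (t<6-1); WM=6
i=7 t=11 v=1: → [3,14); WM=8
i=8 t=1 v=7: DROP (t<8-1); WM=8
i=9 t=11 v=8: → [3,14); WM=8
i=10 t=11 v=8: → [3,14); WM=8
i=11 t=11 v=9: → [3,14); WM=8
i=12 t=15 v=3: → [15,18); WM=12
i=13 t=14 v=1: → [14,18); WM=12

[3,14)=6 [14,18)=2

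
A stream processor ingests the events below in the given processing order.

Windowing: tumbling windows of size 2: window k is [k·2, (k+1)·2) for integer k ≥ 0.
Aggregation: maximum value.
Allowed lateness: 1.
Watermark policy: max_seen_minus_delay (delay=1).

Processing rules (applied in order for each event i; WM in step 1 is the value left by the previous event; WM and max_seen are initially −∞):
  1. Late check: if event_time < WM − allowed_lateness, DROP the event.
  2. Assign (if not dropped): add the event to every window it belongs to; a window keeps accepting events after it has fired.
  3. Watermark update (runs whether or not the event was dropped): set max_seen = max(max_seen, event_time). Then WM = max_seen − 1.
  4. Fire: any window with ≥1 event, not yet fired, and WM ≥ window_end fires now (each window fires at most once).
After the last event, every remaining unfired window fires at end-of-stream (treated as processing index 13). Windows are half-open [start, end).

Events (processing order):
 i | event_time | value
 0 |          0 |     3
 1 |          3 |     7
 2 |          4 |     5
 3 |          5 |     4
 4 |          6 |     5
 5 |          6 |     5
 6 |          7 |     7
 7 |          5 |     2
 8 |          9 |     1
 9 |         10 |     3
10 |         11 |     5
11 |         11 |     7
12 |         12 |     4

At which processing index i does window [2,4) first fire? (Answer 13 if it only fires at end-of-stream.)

i=0 t=0 v=3: → [0,2); WM=-1
i=1 t=3 v=7: → [2,4); WM=2; [0,2) fires=3
i=2 t=4 v=5: → [4,6); WM=3
i=3 t=5 v=4: → [4,6); WM=4; [2,4) fires=7
i=4 t=6 v=5: → [6,8); WM=5
i=5 t=6 v=5: → [6,8); WM=5
i=6 t=7 v=7: → [6,8); WM=6; [4,6) fires=5
i=7 t=5 v=2: → [4,6); WM=6
i=8 t=9 v=1: → [8,10); WM=8; [6,8) fires=7
i=9 t=10 v=3: → [10,12); WM=9
i=10 t=11 v=5: → [10,12); WM=10; [8,10) fires=1
i=11 t=11 v=7: → [10,12); WM=10
i=12 t=12 v=4: → [12,14); WM=11

3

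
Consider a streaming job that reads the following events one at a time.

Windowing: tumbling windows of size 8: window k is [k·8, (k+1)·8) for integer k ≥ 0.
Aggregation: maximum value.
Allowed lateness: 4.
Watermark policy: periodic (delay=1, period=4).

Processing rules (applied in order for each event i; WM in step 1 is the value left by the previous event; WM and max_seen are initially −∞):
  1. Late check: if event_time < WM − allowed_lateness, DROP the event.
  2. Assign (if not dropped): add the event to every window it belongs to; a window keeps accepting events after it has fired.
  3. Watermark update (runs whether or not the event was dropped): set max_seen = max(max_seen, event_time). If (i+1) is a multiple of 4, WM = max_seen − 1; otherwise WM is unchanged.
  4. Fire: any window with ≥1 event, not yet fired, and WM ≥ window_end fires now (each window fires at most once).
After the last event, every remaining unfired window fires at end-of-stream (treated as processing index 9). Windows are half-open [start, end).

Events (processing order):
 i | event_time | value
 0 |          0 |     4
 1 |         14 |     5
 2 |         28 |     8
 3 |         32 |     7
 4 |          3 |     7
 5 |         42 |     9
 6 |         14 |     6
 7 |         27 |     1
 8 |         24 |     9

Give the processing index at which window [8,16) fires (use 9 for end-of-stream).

i=0 t=0 v=4: → [0,8); WM=−∞
i=1 t=14 v=5: → [8,16); WM=−∞
i=2 t=28 v=8: → [24,32); WM=−∞
i=3 t=32 v=7: → [32,40); WM=31; [0,8) fires=4 [8,16) fires=5
i=4 t=3 v=7: DROP (t<31-4); WM=31
i=5 t=42 v=9: → [40,48); WM=31
i=6 t=14 v=6: DROP (t<31-4); WM=31
i=7 t=27 v=1: → [24,32); WM=41; [24,32) fires=8 [32,40) fires=7
i=8 t=24 v=9: DROP (t<41-4); WM=41

3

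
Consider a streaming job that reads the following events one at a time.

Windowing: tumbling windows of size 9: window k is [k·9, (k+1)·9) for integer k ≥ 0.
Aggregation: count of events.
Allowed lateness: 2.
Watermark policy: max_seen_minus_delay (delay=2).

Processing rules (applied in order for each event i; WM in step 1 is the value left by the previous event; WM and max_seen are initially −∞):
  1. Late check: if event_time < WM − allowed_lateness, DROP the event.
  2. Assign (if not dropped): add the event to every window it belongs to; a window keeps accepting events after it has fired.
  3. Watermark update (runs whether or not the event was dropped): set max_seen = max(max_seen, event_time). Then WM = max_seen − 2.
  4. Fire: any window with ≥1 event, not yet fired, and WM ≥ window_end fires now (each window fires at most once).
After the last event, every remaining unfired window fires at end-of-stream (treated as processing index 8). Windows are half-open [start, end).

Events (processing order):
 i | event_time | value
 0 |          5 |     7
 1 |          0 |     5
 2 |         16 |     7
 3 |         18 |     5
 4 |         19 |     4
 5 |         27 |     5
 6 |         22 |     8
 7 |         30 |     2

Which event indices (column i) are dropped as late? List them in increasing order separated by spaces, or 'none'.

1 6

i=0 t=5 v=7: → [0,9); WM=3
i=1 t=0 v=5: DROP (t<3-2); WM=3
i=2 t=16 v=7: → [9,18); WM=14; [0,9) fires=1
i=3 t=18 v=5: → [18,27); WM=16
i=4 t=19 v=4: → [18,27); WM=17
i=5 t=27 v=5: → [27,36); WM=25; [9,18) fires=1
i=6 t=22 v=8: DROP (t<25-2); WM=25
i=7 t=30 v=2: → [27,36); WM=28; [18,27) fires=2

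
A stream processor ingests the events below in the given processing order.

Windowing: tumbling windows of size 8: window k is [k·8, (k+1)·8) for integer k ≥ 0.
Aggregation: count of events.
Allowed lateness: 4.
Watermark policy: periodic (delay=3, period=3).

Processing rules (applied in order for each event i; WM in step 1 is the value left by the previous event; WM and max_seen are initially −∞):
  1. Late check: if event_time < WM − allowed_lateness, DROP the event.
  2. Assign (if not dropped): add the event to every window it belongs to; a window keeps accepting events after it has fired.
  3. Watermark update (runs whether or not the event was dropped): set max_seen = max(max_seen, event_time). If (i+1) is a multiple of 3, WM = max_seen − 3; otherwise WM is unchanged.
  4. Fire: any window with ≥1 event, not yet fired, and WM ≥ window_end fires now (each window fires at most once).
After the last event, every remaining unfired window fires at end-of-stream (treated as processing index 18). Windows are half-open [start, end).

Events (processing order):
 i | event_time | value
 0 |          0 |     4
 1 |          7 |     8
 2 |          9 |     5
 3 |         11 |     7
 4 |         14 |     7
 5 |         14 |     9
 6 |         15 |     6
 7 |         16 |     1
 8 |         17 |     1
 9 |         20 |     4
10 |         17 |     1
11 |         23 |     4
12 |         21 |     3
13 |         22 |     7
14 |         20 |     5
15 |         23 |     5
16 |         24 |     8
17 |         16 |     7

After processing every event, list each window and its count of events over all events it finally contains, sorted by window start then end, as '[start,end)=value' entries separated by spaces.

[0,8)=2 [8,16)=5 [16,24)=10 [24,32)=1

i=0 t=0 v=4: → [0,8); WM=−∞
i=1 t=7 v=8: → [0,8); WM=−∞
i=2 t=9 v=5: → [8,16); WM=6
i=3 t=11 v=7: → [8,16); WM=6
i=4 t=14 v=7: → [8,16); WM=6
i=5 t=14 v=9: → [8,16); WM=11; [0,8) fires=2
i=6 t=15 v=6: → [8,16); WM=11
i=7 t=16 v=1: → [16,24); WM=11
i=8 t=17 v=1: → [16,24); WM=14
i=9 t=20 v=4: → [16,24); WM=14
i=10 t=17 v=1: → [16,24); WM=14
i=11 t=23 v=4: → [16,24); WM=20; [8,16) fires=5
i=12 t=21 v=3: → [16,24); WM=20
i=13 t=22 v=7: → [16,24); WM=20
i=14 t=20 v=5: → [16,24); WM=20
i=15 t=23 v=5: → [16,24); WM=20
i=16 t=24 v=8: → [24,32); WM=20
i=17 t=16 v=7: → [16,24); WM=21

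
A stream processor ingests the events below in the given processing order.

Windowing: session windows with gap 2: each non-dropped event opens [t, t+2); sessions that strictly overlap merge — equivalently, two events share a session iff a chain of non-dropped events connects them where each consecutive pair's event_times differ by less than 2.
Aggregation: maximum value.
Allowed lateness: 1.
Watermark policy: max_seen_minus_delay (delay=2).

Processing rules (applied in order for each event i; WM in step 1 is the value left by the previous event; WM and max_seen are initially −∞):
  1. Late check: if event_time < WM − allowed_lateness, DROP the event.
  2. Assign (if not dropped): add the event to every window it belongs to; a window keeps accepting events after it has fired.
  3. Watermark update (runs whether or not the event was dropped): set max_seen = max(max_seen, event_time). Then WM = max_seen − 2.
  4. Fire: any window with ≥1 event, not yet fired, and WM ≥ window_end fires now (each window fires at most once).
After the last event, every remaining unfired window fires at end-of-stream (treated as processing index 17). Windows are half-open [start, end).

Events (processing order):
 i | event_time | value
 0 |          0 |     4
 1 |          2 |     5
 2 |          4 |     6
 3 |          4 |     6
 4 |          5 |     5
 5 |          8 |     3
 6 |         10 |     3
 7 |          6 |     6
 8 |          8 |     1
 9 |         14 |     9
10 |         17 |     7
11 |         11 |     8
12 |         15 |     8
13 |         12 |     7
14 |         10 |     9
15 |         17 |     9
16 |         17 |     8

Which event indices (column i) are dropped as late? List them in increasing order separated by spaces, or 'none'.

7 11 13 14

i=0 t=0 v=4: → [0,2); WM=-2
i=1 t=2 v=5: → [2,4); WM=0
i=2 t=4 v=6: → [4,6); WM=2
i=3 t=4 v=6: → [4,6); WM=2
i=4 t=5 v=5: → [4,7); WM=3
i=5 t=8 v=3: → [8,10); WM=6
i=6 t=10 v=3: → [10,12); WM=8
i=7 t=6 v=6: DROP (t<8-1); WM=8
i=8 t=8 v=1: → [8,10); WM=8
i=9 t=14 v=9: → [14,16); WM=12
i=10 t=17 v=7: → [17,19); WM=15
i=11 t=11 v=8: DROP (t<15-1); WM=15
i=12 t=15 v=8: → [14,17); WM=15
i=13 t=12 v=7: DROP (t<15-1); WM=15
i=14 t=10 v=9: DROP (t<15-1); WM=15
i=15 t=17 v=9: → [17,19); WM=15
i=16 t=17 v=8: → [17,19); WM=15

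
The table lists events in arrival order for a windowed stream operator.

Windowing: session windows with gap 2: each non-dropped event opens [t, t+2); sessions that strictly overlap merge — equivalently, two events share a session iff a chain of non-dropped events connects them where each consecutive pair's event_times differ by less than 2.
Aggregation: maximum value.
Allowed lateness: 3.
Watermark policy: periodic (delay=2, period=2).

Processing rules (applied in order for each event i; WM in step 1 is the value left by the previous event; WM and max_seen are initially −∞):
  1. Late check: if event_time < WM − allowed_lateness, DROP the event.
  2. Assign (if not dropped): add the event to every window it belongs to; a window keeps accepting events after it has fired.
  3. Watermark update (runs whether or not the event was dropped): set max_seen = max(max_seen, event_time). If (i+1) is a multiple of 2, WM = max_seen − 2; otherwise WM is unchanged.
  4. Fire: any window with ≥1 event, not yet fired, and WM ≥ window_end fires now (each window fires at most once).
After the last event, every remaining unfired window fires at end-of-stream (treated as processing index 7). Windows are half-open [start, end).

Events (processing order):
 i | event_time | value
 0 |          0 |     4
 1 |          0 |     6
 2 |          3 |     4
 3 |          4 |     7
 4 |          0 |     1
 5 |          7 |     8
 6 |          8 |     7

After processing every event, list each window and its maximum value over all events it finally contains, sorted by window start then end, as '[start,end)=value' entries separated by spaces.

[0,2)=6 [3,6)=7 [7,10)=8

i=0 t=0 v=4: → [0,2); WM=−∞
i=1 t=0 v=6: → [0,2); WM=-2
i=2 t=3 v=4: → [3,5); WM=-2
i=3 t=4 v=7: → [3,6); WM=2
i=4 t=0 v=1: → [0,2); WM=2
i=5 t=7 v=8: → [7,9); WM=5
i=6 t=8 v=7: → [7,10); WM=5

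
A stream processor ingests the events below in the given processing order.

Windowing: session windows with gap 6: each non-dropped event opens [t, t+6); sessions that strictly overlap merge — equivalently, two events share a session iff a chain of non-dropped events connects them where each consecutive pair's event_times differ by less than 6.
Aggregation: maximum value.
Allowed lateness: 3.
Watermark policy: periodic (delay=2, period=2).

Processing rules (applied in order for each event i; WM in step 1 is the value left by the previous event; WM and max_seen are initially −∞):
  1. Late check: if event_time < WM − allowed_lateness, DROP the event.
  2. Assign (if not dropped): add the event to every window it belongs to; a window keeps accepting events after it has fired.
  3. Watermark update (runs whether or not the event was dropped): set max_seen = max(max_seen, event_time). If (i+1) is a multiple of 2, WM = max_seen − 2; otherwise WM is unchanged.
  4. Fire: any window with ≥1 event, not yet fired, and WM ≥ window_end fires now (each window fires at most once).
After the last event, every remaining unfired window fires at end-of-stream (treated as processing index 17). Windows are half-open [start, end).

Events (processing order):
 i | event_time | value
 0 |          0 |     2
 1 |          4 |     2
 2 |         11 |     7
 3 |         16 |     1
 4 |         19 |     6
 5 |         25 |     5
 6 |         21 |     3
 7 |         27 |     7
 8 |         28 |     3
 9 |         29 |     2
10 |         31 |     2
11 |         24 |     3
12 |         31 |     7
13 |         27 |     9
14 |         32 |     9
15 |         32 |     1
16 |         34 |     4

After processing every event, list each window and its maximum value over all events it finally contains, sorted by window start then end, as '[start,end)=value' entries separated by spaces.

[0,10)=2 [11,40)=9

i=0 t=0 v=2: → [0,6); WM=−∞
i=1 t=4 v=2: → [0,10); WM=2
i=2 t=11 v=7: → [11,17); WM=2
i=3 t=16 v=1: → [11,22); WM=14
i=4 t=19 v=6: → [11,25); WM=14
i=5 t=25 v=5: → [25,31); WM=23
i=6 t=21 v=3: → [11,31); WM=23
i=7 t=27 v=7: → [11,33); WM=25
i=8 t=28 v=3: → [11,34); WM=25
i=9 t=29 v=2: → [11,35); WM=27
i=10 t=31 v=2: → [11,37); WM=27
i=11 t=24 v=3: → [11,37); WM=29
i=12 t=31 v=7: → [11,37); WM=29
i=13 t=27 v=9: → [11,37); WM=29
i=14 t=32 v=9: → [11,38); WM=29
i=15 t=32 v=1: → [11,38); WM=30
i=16 t=34 v=4: → [11,40); WM=30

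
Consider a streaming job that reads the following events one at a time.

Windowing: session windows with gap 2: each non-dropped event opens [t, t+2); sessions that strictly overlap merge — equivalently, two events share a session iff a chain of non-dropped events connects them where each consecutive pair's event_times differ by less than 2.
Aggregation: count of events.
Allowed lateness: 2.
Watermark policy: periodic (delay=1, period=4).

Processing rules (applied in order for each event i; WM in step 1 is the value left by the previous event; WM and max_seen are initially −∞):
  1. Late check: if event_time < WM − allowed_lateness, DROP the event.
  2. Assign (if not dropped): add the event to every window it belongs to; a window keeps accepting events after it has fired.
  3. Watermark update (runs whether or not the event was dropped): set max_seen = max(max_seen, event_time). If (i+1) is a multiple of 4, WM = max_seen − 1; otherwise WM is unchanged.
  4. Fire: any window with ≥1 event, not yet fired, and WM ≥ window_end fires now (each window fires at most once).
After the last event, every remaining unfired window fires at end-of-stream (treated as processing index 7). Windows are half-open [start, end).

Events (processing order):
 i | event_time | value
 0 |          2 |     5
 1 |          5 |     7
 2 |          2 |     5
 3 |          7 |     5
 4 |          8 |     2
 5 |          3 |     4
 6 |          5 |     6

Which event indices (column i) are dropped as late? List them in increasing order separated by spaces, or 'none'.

i=0 t=2 v=5: → [2,4); WM=−∞
i=1 t=5 v=7: → [5,7); WM=−∞
i=2 t=2 v=5: → [2,4); WM=−∞
i=3 t=7 v=5: → [7,9); WM=6
i=4 t=8 v=2: → [7,10); WM=6
i=5 t=3 v=4: DROP (t<6-2); WM=6
i=6 t=5 v=6: → [5,7); WM=6

5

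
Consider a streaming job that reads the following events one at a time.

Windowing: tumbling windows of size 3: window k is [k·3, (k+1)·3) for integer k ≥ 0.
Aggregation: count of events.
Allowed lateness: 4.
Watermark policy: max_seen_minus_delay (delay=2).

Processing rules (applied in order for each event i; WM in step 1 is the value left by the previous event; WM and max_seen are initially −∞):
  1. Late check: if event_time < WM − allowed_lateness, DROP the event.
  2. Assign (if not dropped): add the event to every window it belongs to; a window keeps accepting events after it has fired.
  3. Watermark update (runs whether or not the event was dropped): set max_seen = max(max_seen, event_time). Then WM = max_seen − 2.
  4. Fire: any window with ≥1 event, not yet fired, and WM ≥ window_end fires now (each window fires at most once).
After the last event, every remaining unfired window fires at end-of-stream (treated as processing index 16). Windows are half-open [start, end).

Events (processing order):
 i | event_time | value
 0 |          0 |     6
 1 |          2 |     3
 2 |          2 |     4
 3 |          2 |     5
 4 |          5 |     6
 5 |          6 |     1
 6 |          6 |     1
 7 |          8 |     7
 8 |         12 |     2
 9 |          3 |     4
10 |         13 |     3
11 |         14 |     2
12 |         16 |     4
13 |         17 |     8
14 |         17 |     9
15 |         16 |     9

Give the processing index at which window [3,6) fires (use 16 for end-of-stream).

7

i=0 t=0 v=6: → [0,3); WM=-2
i=1 t=2 v=3: → [0,3); WM=0
i=2 t=2 v=4: → [0,3); WM=0
i=3 t=2 v=5: → [0,3); WM=0
i=4 t=5 v=6: → [3,6); WM=3; [0,3) fires=4
i=5 t=6 v=1: → [6,9); WM=4
i=6 t=6 v=1: → [6,9); WM=4
i=7 t=8 v=7: → [6,9); WM=6; [3,6) fires=1
i=8 t=12 v=2: → [12,15); WM=10; [6,9) fires=3
i=9 t=3 v=4: DROP (t<10-4); WM=10
i=10 t=13 v=3: → [12,15); WM=11
i=11 t=14 v=2: → [12,15); WM=12
i=12 t=16 v=4: → [15,18); WM=14
i=13 t=17 v=8: → [15,18); WM=15; [12,15) fires=3
i=14 t=17 v=9: → [15,18); WM=15
i=15 t=16 v=9: → [15,18); WM=15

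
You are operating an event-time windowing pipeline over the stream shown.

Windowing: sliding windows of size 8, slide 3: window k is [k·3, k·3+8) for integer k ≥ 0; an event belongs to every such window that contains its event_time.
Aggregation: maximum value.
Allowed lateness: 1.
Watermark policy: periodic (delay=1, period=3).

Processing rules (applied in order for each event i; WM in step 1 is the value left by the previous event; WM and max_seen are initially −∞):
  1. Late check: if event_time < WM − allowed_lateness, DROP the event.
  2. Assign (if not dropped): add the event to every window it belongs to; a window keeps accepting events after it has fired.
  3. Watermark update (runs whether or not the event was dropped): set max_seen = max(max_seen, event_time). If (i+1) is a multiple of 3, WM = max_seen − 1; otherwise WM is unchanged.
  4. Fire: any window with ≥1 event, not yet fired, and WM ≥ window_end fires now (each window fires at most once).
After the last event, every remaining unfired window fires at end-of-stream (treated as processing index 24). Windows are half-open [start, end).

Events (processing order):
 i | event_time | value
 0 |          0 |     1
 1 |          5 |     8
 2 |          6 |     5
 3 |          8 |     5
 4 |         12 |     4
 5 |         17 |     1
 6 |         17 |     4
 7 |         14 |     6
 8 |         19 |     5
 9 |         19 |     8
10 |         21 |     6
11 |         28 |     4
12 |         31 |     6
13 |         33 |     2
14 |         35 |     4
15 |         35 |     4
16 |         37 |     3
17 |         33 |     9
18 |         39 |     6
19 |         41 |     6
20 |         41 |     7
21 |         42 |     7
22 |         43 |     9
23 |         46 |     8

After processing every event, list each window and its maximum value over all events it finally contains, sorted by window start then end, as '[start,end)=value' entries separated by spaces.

i=0 t=0 v=1: → [0,8); WM=−∞
i=1 t=5 v=8: → [3,11),[0,8); WM=−∞
i=2 t=6 v=5: → [6,14),[3,11),[0,8); WM=5
i=3 t=8 v=5: → [6,14),[3,11); WM=5
i=4 t=12 v=4: → [12,20),[9,17),[6,14); WM=5
i=5 t=17 v=1: → [15,23),[12,20); WM=16; [0,8) fires=8 [3,11) fires=8 [6,14) fires=5
i=6 t=17 v=4: → [15,23),[12,20); WM=16
i=7 t=14 v=6: DROP (t<16-1); WM=16
i=8 t=19 v=5: → [18,26),[15,23),[12,20); WM=18; [9,17) fires=4
i=9 t=19 v=8: → [18,26),[15,23),[12,20); WM=18
i=10 t=21 v=6: → [21,29),[18,26),[15,23); WM=18
i=11 t=28 v=4: → [27,35),[24,32),[21,29); WM=27; [12,20) fires=8 [15,23) fires=8 [18,26) fires=8
i=12 t=31 v=6: → [30,38),[27,35),[24,32); WM=27
i=13 t=33 v=2: → [33,41),[30,38),[27,35); WM=27
i=14 t=35 v=4: → [33,41),[30,38); WM=34; [21,29) fires=6 [24,32) fires=6
i=15 t=35 v=4: → [33,41),[30,38); WM=34
i=16 t=37 v=3: → [36,44),[33,41),[30,38); WM=34
i=17 t=33 v=9: → [33,41),[30,38),[27,35); WM=36; [27,35) fires=9
i=18 t=39 v=6: → [39,47),[36,44),[33,41); WM=36
i=19 t=41 v=6: → [39,47),[36,44); WM=36
i=20 t=41 v=7: → [39,47),[36,44); WM=40; [30,38) fires=9
i=21 t=42 v=7: → [42,50),[39,47),[36,44); WM=40
i=22 t=43 v=9: → [42,50),[39,47),[36,44); WM=40
i=23 t=46 v=8: → [45,53),[42,50),[39,47); WM=45; [33,41) fires=9 [36,44) fires=9

[0,8)=8 [3,11)=8 [6,14)=5 [9,17)=4 [12,20)=8 [15,23)=8 [18,26)=8 [21,29)=6 [24,32)=6 [27,35)=9 [30,38)=9 [33,41)=9 [36,44)=9 [39,47)=9 [42,50)=9 [45,53)=8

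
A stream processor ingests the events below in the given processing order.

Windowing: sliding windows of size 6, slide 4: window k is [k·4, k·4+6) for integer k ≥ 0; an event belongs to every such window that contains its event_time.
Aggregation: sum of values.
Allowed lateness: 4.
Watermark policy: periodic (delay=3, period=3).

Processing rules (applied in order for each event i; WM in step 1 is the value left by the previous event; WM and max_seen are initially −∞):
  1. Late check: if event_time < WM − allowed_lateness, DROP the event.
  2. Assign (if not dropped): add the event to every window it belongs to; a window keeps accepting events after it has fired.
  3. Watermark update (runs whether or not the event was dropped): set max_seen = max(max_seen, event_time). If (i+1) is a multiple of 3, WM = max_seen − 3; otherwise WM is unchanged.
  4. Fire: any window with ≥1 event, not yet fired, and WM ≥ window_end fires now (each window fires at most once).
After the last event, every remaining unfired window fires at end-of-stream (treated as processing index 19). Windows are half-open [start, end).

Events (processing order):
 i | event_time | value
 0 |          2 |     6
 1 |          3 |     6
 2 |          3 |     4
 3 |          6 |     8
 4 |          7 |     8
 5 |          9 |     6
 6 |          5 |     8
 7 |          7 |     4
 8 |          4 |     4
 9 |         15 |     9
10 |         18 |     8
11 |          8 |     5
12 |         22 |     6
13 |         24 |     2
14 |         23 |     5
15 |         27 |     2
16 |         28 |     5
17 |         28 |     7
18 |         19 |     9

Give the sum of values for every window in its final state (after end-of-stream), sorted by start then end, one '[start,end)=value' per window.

[0,6)=28 [4,10)=43 [8,14)=11 [12,18)=9 [16,22)=8 [20,26)=13 [24,30)=16 [28,34)=12

i=0 t=2 v=6: → [0,6); WM=−∞
i=1 t=3 v=6: → [0,6); WM=−∞
i=2 t=3 v=4: → [0,6); WM=0
i=3 t=6 v=8: → [4,10); WM=0
i=4 t=7 v=8: → [4,10); WM=0
i=5 t=9 v=6: → [8,14),[4,10); WM=6; [0,6) fires=16
i=6 t=5 v=8: → [4,10),[0,6); WM=6
i=7 t=7 v=4: → [4,10); WM=6
i=8 t=4 v=4: → [4,10),[0,6); WM=6
i=9 t=15 v=9: → [12,18); WM=6
i=10 t=18 v=8: → [16,22); WM=6
i=11 t=8 v=5: → [8,14),[4,10); WM=15; [4,10) fires=43 [8,14) fires=11
i=12 t=22 v=6: → [20,26); WM=15
i=13 t=24 v=2: → [24,30),[20,26); WM=15
i=14 t=23 v=5: → [20,26); WM=21; [12,18) fires=9
i=15 t=27 v=2: → [24,30); WM=21
i=16 t=28 v=5: → [28,34),[24,30); WM=21
i=17 t=28 v=7: → [28,34),[24,30); WM=25; [16,22) fires=8
i=18 t=19 v=9: DROP (t<25-4); WM=25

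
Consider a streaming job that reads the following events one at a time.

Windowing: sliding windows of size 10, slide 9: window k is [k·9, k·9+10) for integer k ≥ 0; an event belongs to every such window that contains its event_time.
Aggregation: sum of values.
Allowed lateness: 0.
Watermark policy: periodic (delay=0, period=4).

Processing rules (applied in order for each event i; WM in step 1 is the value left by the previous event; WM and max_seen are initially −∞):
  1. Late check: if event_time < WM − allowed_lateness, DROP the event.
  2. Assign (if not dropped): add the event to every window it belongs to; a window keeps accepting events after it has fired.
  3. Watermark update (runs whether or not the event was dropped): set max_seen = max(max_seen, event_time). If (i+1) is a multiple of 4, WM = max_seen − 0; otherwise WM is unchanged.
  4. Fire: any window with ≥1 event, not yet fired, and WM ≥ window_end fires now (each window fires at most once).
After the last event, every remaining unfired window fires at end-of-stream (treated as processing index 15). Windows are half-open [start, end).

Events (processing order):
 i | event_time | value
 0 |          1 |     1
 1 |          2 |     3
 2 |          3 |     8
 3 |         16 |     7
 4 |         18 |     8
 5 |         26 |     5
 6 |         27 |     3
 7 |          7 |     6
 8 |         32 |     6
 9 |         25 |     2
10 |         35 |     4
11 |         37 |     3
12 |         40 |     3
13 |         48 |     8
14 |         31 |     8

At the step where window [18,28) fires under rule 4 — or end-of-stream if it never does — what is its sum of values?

i=0 t=1 v=1: → [0,10); WM=−∞
i=1 t=2 v=3: → [0,10); WM=−∞
i=2 t=3 v=8: → [0,10); WM=−∞
i=3 t=16 v=7: → [9,19); WM=16; [0,10) fires=12
i=4 t=18 v=8: → [18,28),[9,19); WM=16
i=5 t=26 v=5: → [18,28); WM=16
i=6 t=27 v=3: → [27,37),[18,28); WM=16
i=7 t=7 v=6: DROP (t<16-0); WM=27; [9,19) fires=15
i=8 t=32 v=6: → [27,37); WM=27
i=9 t=25 v=2: DROP (t<27-0); WM=27
i=10 t=35 v=4: → [27,37); WM=27
i=11 t=37 v=3: → [36,46); WM=37; [18,28) fires=16 [27,37) fires=13
i=12 t=40 v=3: → [36,46); WM=37
i=13 t=48 v=8: → [45,55); WM=37
i=14 t=31 v=8: DROP (t<37-0); WM=37

16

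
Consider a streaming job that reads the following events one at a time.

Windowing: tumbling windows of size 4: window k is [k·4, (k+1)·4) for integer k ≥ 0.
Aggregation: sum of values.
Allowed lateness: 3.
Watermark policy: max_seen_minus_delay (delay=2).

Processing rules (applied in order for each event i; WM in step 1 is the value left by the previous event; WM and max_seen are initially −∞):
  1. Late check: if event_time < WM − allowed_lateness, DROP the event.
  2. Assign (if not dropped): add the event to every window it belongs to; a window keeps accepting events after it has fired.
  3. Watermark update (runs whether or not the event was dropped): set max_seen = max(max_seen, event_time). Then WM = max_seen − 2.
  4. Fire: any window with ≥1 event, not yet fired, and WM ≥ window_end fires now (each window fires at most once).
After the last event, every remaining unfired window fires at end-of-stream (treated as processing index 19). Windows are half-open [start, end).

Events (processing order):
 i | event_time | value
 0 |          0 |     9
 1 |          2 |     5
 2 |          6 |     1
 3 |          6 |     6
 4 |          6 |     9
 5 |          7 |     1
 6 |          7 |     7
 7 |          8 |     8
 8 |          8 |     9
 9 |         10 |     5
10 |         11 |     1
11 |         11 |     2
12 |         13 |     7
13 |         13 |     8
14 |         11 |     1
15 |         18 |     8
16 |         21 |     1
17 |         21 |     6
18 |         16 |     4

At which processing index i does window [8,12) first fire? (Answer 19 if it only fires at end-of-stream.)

i=0 t=0 v=9: → [0,4); WM=-2
i=1 t=2 v=5: → [0,4); WM=0
i=2 t=6 v=1: → [4,8); WM=4; [0,4) fires=14
i=3 t=6 v=6: → [4,8); WM=4
i=4 t=6 v=9: → [4,8); WM=4
i=5 t=7 v=1: → [4,8); WM=5
i=6 t=7 v=7: → [4,8); WM=5
i=7 t=8 v=8: → [8,12); WM=6
i=8 t=8 v=9: → [8,12); WM=6
i=9 t=10 v=5: → [8,12); WM=8; [4,8) fires=24
i=10 t=11 v=1: → [8,12); WM=9
i=11 t=11 v=2: → [8,12); WM=9
i=12 t=13 v=7: → [12,16); WM=11
i=13 t=13 v=8: → [12,16); WM=11
i=14 t=11 v=1: → [8,12); WM=11
i=15 t=18 v=8: → [16,20); WM=16; [8,12) fires=26 [12,16) fires=15
i=16 t=21 v=1: → [20,24); WM=19
i=17 t=21 v=6: → [20,24); WM=19
i=18 t=16 v=4: → [16,20); WM=19

15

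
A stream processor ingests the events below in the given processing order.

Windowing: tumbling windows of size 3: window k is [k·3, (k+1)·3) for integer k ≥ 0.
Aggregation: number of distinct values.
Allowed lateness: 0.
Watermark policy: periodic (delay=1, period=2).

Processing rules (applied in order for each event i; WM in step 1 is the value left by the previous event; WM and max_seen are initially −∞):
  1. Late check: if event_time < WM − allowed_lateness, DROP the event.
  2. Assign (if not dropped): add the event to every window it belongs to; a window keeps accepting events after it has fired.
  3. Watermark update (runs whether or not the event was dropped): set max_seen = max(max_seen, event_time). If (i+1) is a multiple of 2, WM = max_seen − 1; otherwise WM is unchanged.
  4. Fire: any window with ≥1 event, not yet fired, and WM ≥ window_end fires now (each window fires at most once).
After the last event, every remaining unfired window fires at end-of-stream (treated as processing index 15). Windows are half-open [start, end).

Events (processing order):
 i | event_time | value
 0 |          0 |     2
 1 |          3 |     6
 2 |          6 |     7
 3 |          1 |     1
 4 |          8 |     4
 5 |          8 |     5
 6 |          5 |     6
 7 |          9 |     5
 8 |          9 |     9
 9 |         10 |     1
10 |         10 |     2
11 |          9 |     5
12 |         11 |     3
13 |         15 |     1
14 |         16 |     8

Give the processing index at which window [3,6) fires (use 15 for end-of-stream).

5

i=0 t=0 v=2: → [0,3); WM=−∞
i=1 t=3 v=6: → [3,6); WM=2
i=2 t=6 v=7: → [6,9); WM=2
i=3 t=1 v=1: DROP (t<2-0); WM=5; [0,3) fires=1
i=4 t=8 v=4: → [6,9); WM=5
i=5 t=8 v=5: → [6,9); WM=7; [3,6) fires=1
i=6 t=5 v=6: DROP (t<7-0); WM=7
i=7 t=9 v=5: → [9,12); WM=8
i=8 t=9 v=9: → [9,12); WM=8
i=9 t=10 v=1: → [9,12); WM=9; [6,9) fires=3
i=10 t=10 v=2: → [9,12); WM=9
i=11 t=9 v=5: → [9,12); WM=9
i=12 t=11 v=3: → [9,12); WM=9
i=13 t=15 v=1: → [15,18); WM=14; [9,12) fires=5
i=14 t=16 v=8: → [15,18); WM=14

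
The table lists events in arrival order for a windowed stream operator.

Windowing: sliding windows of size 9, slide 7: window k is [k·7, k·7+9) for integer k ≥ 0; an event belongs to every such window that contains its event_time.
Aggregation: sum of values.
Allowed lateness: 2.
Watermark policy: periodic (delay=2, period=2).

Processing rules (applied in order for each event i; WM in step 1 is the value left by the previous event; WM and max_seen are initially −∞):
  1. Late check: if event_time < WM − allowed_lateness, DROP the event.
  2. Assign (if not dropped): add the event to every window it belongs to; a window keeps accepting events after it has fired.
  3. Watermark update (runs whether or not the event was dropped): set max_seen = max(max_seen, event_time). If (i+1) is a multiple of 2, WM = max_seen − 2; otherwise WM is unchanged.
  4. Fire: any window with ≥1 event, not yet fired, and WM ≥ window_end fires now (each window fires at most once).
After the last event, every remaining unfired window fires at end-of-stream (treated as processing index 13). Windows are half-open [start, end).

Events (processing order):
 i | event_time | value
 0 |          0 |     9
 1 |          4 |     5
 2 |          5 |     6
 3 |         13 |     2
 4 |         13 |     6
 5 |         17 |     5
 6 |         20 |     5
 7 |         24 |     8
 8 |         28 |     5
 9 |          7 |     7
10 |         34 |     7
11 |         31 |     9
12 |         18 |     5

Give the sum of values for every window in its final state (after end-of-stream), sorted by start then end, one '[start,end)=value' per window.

i=0 t=0 v=9: → [0,9); WM=−∞
i=1 t=4 v=5: → [0,9); WM=2
i=2 t=5 v=6: → [0,9); WM=2
i=3 t=13 v=2: → [7,16); WM=11; [0,9) fires=20
i=4 t=13 v=6: → [7,16); WM=11
i=5 t=17 v=5: → [14,23); WM=15
i=6 t=20 v=5: → [14,23); WM=15
i=7 t=24 v=8: → [21,30); WM=22; [7,16) fires=8
i=8 t=28 v=5: → [28,37),[21,30); WM=22
i=9 t=7 v=7: DROP (t<22-2); WM=26; [14,23) fires=10
i=10 t=34 v=7: → [28,37); WM=26
i=11 t=31 v=9: → [28,37); WM=32; [21,30) fires=13
i=12 t=18 v=5: DROP (t<32-2); WM=32

[0,9)=20 [7,16)=8 [14,23)=10 [21,30)=13 [28,37)=21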